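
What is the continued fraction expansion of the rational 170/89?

[1; 1, 10, 8]

Run the Euclidean algorithm on 170 and 89; the successive quotients are the partial quotients a_0, a_1, ... (each step inverts the fractional part left over by the previous one):
  170 = 1*89 + 81, so a_0 = 1.
  89 = 1*81 + 8, so a_1 = 1.
  81 = 10*8 + 1, so a_2 = 10.
  8 = 8*1 + 0, so a_3 = 8.
The remainder reaches 0 after 4 divisions, so the expansion has 4 partial quotients, read off in order.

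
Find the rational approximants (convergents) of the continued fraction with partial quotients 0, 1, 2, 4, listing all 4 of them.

Using the convergent recurrence p_i = a_i*p_{i-1} + p_{i-2}, q_i = a_i*q_{i-1} + q_{i-2} with p_{-2}=0, p_{-1}=1, q_{-2}=1, q_{-1}=0:
  i=0: a_0=0, p_0 = 0*1 + 0 = 0, q_0 = 0*0 + 1 = 1.
  i=1: a_1=1, p_1 = 1*0 + 1 = 1, q_1 = 1*1 + 0 = 1.
  i=2: a_2=2, p_2 = 2*1 + 0 = 2, q_2 = 2*1 + 1 = 3.
  i=3: a_3=4, p_3 = 4*2 + 1 = 9, q_3 = 4*3 + 1 = 13.

0/1, 1/1, 2/3, 9/13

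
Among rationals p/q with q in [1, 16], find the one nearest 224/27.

Expand x = 224/27 as a continued fraction with the Euclidean algorithm:
  224 = 8*27 + 8, so a_0 = 8.
  27 = 3*8 + 3, so a_1 = 3.
  8 = 2*3 + 2, so a_2 = 2.
  3 = 1*2 + 1, so a_3 = 1.
  2 = 2*1 + 0, so a_4 = 2.
so x = [8; 3, 2, 1, 2].
Convergents (p_i = a_i*p_{i-1} + p_{i-2}, q_i = a_i*q_{i-1} + q_{i-2} with p_{-2}=0, p_{-1}=1, q_{-2}=1, q_{-1}=0), until the denominator exceeds 16:
  i=0: a_0=8, p_0 = 8*1 + 0 = 8, q_0 = 8*0 + 1 = 1.
  i=1: a_1=3, p_1 = 3*8 + 1 = 25, q_1 = 3*1 + 0 = 3.
  i=2: a_2=2, p_2 = 2*25 + 8 = 58, q_2 = 2*3 + 1 = 7.
  i=3: a_3=1, p_3 = 1*58 + 25 = 83, q_3 = 1*7 + 3 = 10.
  i=4: a_4=2, p_4 = 2*83 + 58 = 224, q_4 = 2*10 + 7 = 27.
q_4 = 27 > 16, so the last convergent with denominator <= 16 is p_3/q_3 = 83/10.
The closest fraction with denominator <= 16 is either p_3/q_3 or the intermediate fraction (k*p_3 + p_2)/(k*q_3 + q_2) with the largest k >= 1 whose denominator stays <= 16; these approach x as k grows, and every other convergent or intermediate fraction in range is farther away.
Largest k: floor((16 - q_2)/q_3) = floor((16 - 7)/10) = 0.
Since k = 0, no intermediate fraction beyond p_3/q_3 has denominator <= 16, so the convergent 83/10 is the closest (its error is |224*10 - 83*27|/(27*10) = 1/270).

83/10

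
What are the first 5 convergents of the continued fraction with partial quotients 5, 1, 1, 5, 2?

Using the convergent recurrence p_i = a_i*p_{i-1} + p_{i-2}, q_i = a_i*q_{i-1} + q_{i-2} with p_{-2}=0, p_{-1}=1, q_{-2}=1, q_{-1}=0:
  i=0: a_0=5, p_0 = 5*1 + 0 = 5, q_0 = 5*0 + 1 = 1.
  i=1: a_1=1, p_1 = 1*5 + 1 = 6, q_1 = 1*1 + 0 = 1.
  i=2: a_2=1, p_2 = 1*6 + 5 = 11, q_2 = 1*1 + 1 = 2.
  i=3: a_3=5, p_3 = 5*11 + 6 = 61, q_3 = 5*2 + 1 = 11.
  i=4: a_4=2, p_4 = 2*61 + 11 = 133, q_4 = 2*11 + 2 = 24.

5/1, 6/1, 11/2, 61/11, 133/24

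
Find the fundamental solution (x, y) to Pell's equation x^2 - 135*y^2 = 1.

(x, y) = (244, 21)

First expand sqrt(135) as a continued fraction. With x_i = (sqrt(135) + m_i)/d_i and (m_0, d_0) = (0, 1): a_0 = floor(sqrt(135)) = 11, since 11^2 = 121 <= 135 < 144 = 12^2.
Iterate m_{i+1} = d_i*a_i - m_i, d_{i+1} = (135 - m_{i+1}^2)/d_i, a_{i+1} = floor((a_0 + m_{i+1})/d_{i+1}):
  m_1 = 1*11 - 0 = 11, d_1 = (135 - 11^2)/1 = 14/1 = 14, a_1 = floor((11 + 11)/14) = 1.
  m_2 = 14*1 - 11 = 3, d_2 = (135 - 3^2)/14 = 126/14 = 9, a_2 = floor((11 + 3)/9) = 1.
  m_3 = 9*1 - 3 = 6, d_3 = (135 - 6^2)/9 = 99/9 = 11, a_3 = floor((11 + 6)/11) = 1.
  m_4 = 11*1 - 6 = 5, d_4 = (135 - 5^2)/11 = 110/11 = 10, a_4 = floor((11 + 5)/10) = 1.
  m_5 = 10*1 - 5 = 5, d_5 = (135 - 5^2)/10 = 110/10 = 11, a_5 = floor((11 + 5)/11) = 1.
  m_6 = 11*1 - 5 = 6, d_6 = (135 - 6^2)/11 = 99/11 = 9, a_6 = floor((11 + 6)/9) = 1.
  m_7 = 9*1 - 6 = 3, d_7 = (135 - 3^2)/9 = 126/9 = 14, a_7 = floor((11 + 3)/14) = 1.
  m_8 = 14*1 - 3 = 11, d_8 = (135 - 11^2)/14 = 14/14 = 1, a_8 = floor((11 + 11)/1) = 22.
  m_9 = 1*22 - 11 = 11, d_9 = (135 - 11^2)/1 = 14/1 = 14: (m_9, d_9) = (m_1, d_1) = (11, 14), so from here the quotients repeat a_1, ..., a_8; the period length is 8.
So sqrt(135) = [11; (1, 1, 1, 1, 1, 1, 1, 22)] with period length k = 8.
k is even, so the fundamental solution of x^2 - 135y^2 = 1 is (p_{k-1}, q_{k-1}) = (p_7, q_7); compute convergents through index 7.
Convergents (p_i = a_i*p_{i-1} + p_{i-2}, q_i = a_i*q_{i-1} + q_{i-2} with p_{-2}=0, p_{-1}=1, q_{-2}=1, q_{-1}=0):
  i=0: a_0=11, p_0 = 11*1 + 0 = 11, q_0 = 11*0 + 1 = 1.
  i=1: a_1=1, p_1 = 1*11 + 1 = 12, q_1 = 1*1 + 0 = 1.
  i=2: a_2=1, p_2 = 1*12 + 11 = 23, q_2 = 1*1 + 1 = 2.
  i=3: a_3=1, p_3 = 1*23 + 12 = 35, q_3 = 1*2 + 1 = 3.
  i=4: a_4=1, p_4 = 1*35 + 23 = 58, q_4 = 1*3 + 2 = 5.
  i=5: a_5=1, p_5 = 1*58 + 35 = 93, q_5 = 1*5 + 3 = 8.
  i=6: a_6=1, p_6 = 1*93 + 58 = 151, q_6 = 1*8 + 5 = 13.
  i=7: a_7=1, p_7 = 1*151 + 93 = 244, q_7 = 1*13 + 8 = 21.
Check: 244^2 - 135*21^2 = 59536 - 59535 = 1, so (x, y) = (244, 21) solves the equation, and by the theorem it is the least positive solution.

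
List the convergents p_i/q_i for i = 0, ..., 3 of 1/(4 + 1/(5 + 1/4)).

0/1, 1/4, 5/21, 21/88

Using the convergent recurrence p_i = a_i*p_{i-1} + p_{i-2}, q_i = a_i*q_{i-1} + q_{i-2} with p_{-2}=0, p_{-1}=1, q_{-2}=1, q_{-1}=0:
  i=0: a_0=0, p_0 = 0*1 + 0 = 0, q_0 = 0*0 + 1 = 1.
  i=1: a_1=4, p_1 = 4*0 + 1 = 1, q_1 = 4*1 + 0 = 4.
  i=2: a_2=5, p_2 = 5*1 + 0 = 5, q_2 = 5*4 + 1 = 21.
  i=3: a_3=4, p_3 = 4*5 + 1 = 21, q_3 = 4*21 + 4 = 88.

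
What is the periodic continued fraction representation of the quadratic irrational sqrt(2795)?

Write x_i = (sqrt(2795) + m_i)/d_i with (m_0, d_0) = (0, 1). a_0 = floor(sqrt(2795)) = 52, since 52^2 = 2704 <= 2795 < 2809 = 53^2.
Iterate m_{i+1} = d_i*a_i - m_i, d_{i+1} = (2795 - m_{i+1}^2)/d_i, a_{i+1} = floor((a_0 + m_{i+1})/d_{i+1}):
  m_1 = 1*52 - 0 = 52, d_1 = (2795 - 52^2)/1 = 91/1 = 91, a_1 = floor((52 + 52)/91) = 1.
  m_2 = 91*1 - 52 = 39, d_2 = (2795 - 39^2)/91 = 1274/91 = 14, a_2 = floor((52 + 39)/14) = 6.
  m_3 = 14*6 - 39 = 45, d_3 = (2795 - 45^2)/14 = 770/14 = 55, a_3 = floor((52 + 45)/55) = 1.
  m_4 = 55*1 - 45 = 10, d_4 = (2795 - 10^2)/55 = 2695/55 = 49, a_4 = floor((52 + 10)/49) = 1.
  m_5 = 49*1 - 10 = 39, d_5 = (2795 - 39^2)/49 = 1274/49 = 26, a_5 = floor((52 + 39)/26) = 3.
  m_6 = 26*3 - 39 = 39, d_6 = (2795 - 39^2)/26 = 1274/26 = 49, a_6 = floor((52 + 39)/49) = 1.
  m_7 = 49*1 - 39 = 10, d_7 = (2795 - 10^2)/49 = 2695/49 = 55, a_7 = floor((52 + 10)/55) = 1.
  m_8 = 55*1 - 10 = 45, d_8 = (2795 - 45^2)/55 = 770/55 = 14, a_8 = floor((52 + 45)/14) = 6.
  m_9 = 14*6 - 45 = 39, d_9 = (2795 - 39^2)/14 = 1274/14 = 91, a_9 = floor((52 + 39)/91) = 1.
  m_10 = 91*1 - 39 = 52, d_10 = (2795 - 52^2)/91 = 91/91 = 1, a_10 = floor((52 + 52)/1) = 104.
  m_11 = 1*104 - 52 = 52, d_11 = (2795 - 52^2)/1 = 91/1 = 91: (m_11, d_11) = (m_1, d_1) = (52, 91), so from here the quotients repeat a_1, ..., a_10; the period length is 10.
Hence the expansion of sqrt(2795) is a_0 = 52 followed by the repeating block 1, 6, 1, 1, 3, 1, 1, 6, 1, 104 (period 10).

[52; (1, 6, 1, 1, 3, 1, 1, 6, 1, 104)]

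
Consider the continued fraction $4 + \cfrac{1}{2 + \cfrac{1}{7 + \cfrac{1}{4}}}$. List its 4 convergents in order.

4/1, 9/2, 67/15, 277/62

Using the convergent recurrence p_i = a_i*p_{i-1} + p_{i-2}, q_i = a_i*q_{i-1} + q_{i-2} with p_{-2}=0, p_{-1}=1, q_{-2}=1, q_{-1}=0:
  i=0: a_0=4, p_0 = 4*1 + 0 = 4, q_0 = 4*0 + 1 = 1.
  i=1: a_1=2, p_1 = 2*4 + 1 = 9, q_1 = 2*1 + 0 = 2.
  i=2: a_2=7, p_2 = 7*9 + 4 = 67, q_2 = 7*2 + 1 = 15.
  i=3: a_3=4, p_3 = 4*67 + 9 = 277, q_3 = 4*15 + 2 = 62.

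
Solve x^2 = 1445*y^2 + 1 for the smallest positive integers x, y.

(x, y) = (2889, 76)

First expand sqrt(1445) as a continued fraction. With x_i = (sqrt(1445) + m_i)/d_i and (m_0, d_0) = (0, 1): a_0 = floor(sqrt(1445)) = 38, since 38^2 = 1444 <= 1445 < 1521 = 39^2.
Iterate m_{i+1} = d_i*a_i - m_i, d_{i+1} = (1445 - m_{i+1}^2)/d_i, a_{i+1} = floor((a_0 + m_{i+1})/d_{i+1}):
  m_1 = 1*38 - 0 = 38, d_1 = (1445 - 38^2)/1 = 1/1 = 1, a_1 = floor((38 + 38)/1) = 76.
  m_2 = 1*76 - 38 = 38, d_2 = (1445 - 38^2)/1 = 1/1 = 1: (m_2, d_2) = (m_1, d_1) = (38, 1), so from here the quotient a_1 repeats; the period length is 1.
So sqrt(1445) = [38; (76)] with period length k = 1.
k is odd, so (p_{k-1}, q_{k-1}) only solves x^2 - 1445y^2 = -1 and the fundamental solution of x^2 - 1445y^2 = 1 is (p_{2k-1}, q_{2k-1}) = (p_1, q_1); compute convergents through index 1, running through the period twice.
Convergents (p_i = a_i*p_{i-1} + p_{i-2}, q_i = a_i*q_{i-1} + q_{i-2} with p_{-2}=0, p_{-1}=1, q_{-2}=1, q_{-1}=0):
  i=0: a_0=38, p_0 = 38*1 + 0 = 38, q_0 = 38*0 + 1 = 1.
  i=1: a_1=76, p_1 = 76*38 + 1 = 2889, q_1 = 76*1 + 0 = 76.
Indeed p_0^2 - 1445*q_0^2 = 1444 - 1445 = -1, not +1.
Check: 2889^2 - 1445*76^2 = 8346321 - 8346320 = 1, so (x, y) = (2889, 76) solves the equation, and by the theorem it is the least positive solution.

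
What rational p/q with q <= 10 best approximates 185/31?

Expand x = 185/31 as a continued fraction with the Euclidean algorithm:
  185 = 5*31 + 30, so a_0 = 5.
  31 = 1*30 + 1, so a_1 = 1.
  30 = 30*1 + 0, so a_2 = 30.
so x = [5; 1, 30].
Convergents (p_i = a_i*p_{i-1} + p_{i-2}, q_i = a_i*q_{i-1} + q_{i-2} with p_{-2}=0, p_{-1}=1, q_{-2}=1, q_{-1}=0), until the denominator exceeds 10:
  i=0: a_0=5, p_0 = 5*1 + 0 = 5, q_0 = 5*0 + 1 = 1.
  i=1: a_1=1, p_1 = 1*5 + 1 = 6, q_1 = 1*1 + 0 = 1.
  i=2: a_2=30, p_2 = 30*6 + 5 = 185, q_2 = 30*1 + 1 = 31.
q_2 = 31 > 10, so the last convergent with denominator <= 10 is p_1/q_1 = 6/1.
The closest fraction with denominator <= 10 is either p_1/q_1 or the intermediate fraction (k*p_1 + p_0)/(k*q_1 + q_0) with the largest k >= 1 whose denominator stays <= 10; these approach x as k grows, and every other convergent or intermediate fraction in range is farther away.
Largest k: floor((10 - q_0)/q_1) = floor((10 - 1)/1) = 9.
That gives (9*6 + 5)/(9*1 + 1) = 59/10.
Compare the errors: |x - 6/1| = |185*1 - 6*31|/(31*1) = 1/31, and |x - 59/10| = |185*10 - 59*31|/(31*10) = 21/310.
Cross-multiplying, 1*310 = 310 < 651 = 21*31, so 1/31 is smaller: the convergent 6/1 is closer to x than 59/10.

6/1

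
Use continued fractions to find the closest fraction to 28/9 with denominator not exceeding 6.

Expand x = 28/9 as a continued fraction with the Euclidean algorithm:
  28 = 3*9 + 1, so a_0 = 3.
  9 = 9*1 + 0, so a_1 = 9.
so x = [3; 9].
Convergents (p_i = a_i*p_{i-1} + p_{i-2}, q_i = a_i*q_{i-1} + q_{i-2} with p_{-2}=0, p_{-1}=1, q_{-2}=1, q_{-1}=0), until the denominator exceeds 6:
  i=0: a_0=3, p_0 = 3*1 + 0 = 3, q_0 = 3*0 + 1 = 1.
  i=1: a_1=9, p_1 = 9*3 + 1 = 28, q_1 = 9*1 + 0 = 9.
q_1 = 9 > 6, so the last convergent with denominator <= 6 is p_0/q_0 = 3/1.
The closest fraction with denominator <= 6 is either p_0/q_0 or the intermediate fraction (k*p_0 + p_{-1})/(k*q_0 + q_{-1}) with the largest k >= 1 whose denominator stays <= 6; these approach x as k grows, and every other convergent or intermediate fraction in range is farther away.
Largest k: floor((6 - q_{-1})/q_0) = floor((6 - 0)/1) = 6 (using the seeds p_{-1} = 1, q_{-1} = 0).
That gives (6*3 + 1)/(6*1 + 0) = 19/6.
Compare the errors: |x - 3/1| = |28*1 - 3*9|/(9*1) = 1/9, and |x - 19/6| = |28*6 - 19*9|/(9*6) = 3/54.
Cross-multiplying, 3*9 = 27 < 54 = 1*54, so 3/54 is smaller: the intermediate fraction 19/6 is closer to x than 3/1.

19/6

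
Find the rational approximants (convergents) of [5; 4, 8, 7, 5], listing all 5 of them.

Using the convergent recurrence p_i = a_i*p_{i-1} + p_{i-2}, q_i = a_i*q_{i-1} + q_{i-2} with p_{-2}=0, p_{-1}=1, q_{-2}=1, q_{-1}=0:
  i=0: a_0=5, p_0 = 5*1 + 0 = 5, q_0 = 5*0 + 1 = 1.
  i=1: a_1=4, p_1 = 4*5 + 1 = 21, q_1 = 4*1 + 0 = 4.
  i=2: a_2=8, p_2 = 8*21 + 5 = 173, q_2 = 8*4 + 1 = 33.
  i=3: a_3=7, p_3 = 7*173 + 21 = 1232, q_3 = 7*33 + 4 = 235.
  i=4: a_4=5, p_4 = 5*1232 + 173 = 6333, q_4 = 5*235 + 33 = 1208.

5/1, 21/4, 173/33, 1232/235, 6333/1208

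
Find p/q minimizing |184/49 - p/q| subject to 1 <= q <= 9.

15/4

Expand x = 184/49 as a continued fraction with the Euclidean algorithm:
  184 = 3*49 + 37, so a_0 = 3.
  49 = 1*37 + 12, so a_1 = 1.
  37 = 3*12 + 1, so a_2 = 3.
  12 = 12*1 + 0, so a_3 = 12.
so x = [3; 1, 3, 12].
Convergents (p_i = a_i*p_{i-1} + p_{i-2}, q_i = a_i*q_{i-1} + q_{i-2} with p_{-2}=0, p_{-1}=1, q_{-2}=1, q_{-1}=0), until the denominator exceeds 9:
  i=0: a_0=3, p_0 = 3*1 + 0 = 3, q_0 = 3*0 + 1 = 1.
  i=1: a_1=1, p_1 = 1*3 + 1 = 4, q_1 = 1*1 + 0 = 1.
  i=2: a_2=3, p_2 = 3*4 + 3 = 15, q_2 = 3*1 + 1 = 4.
  i=3: a_3=12, p_3 = 12*15 + 4 = 184, q_3 = 12*4 + 1 = 49.
q_3 = 49 > 9, so the last convergent with denominator <= 9 is p_2/q_2 = 15/4.
The closest fraction with denominator <= 9 is either p_2/q_2 or the intermediate fraction (k*p_2 + p_1)/(k*q_2 + q_1) with the largest k >= 1 whose denominator stays <= 9; these approach x as k grows, and every other convergent or intermediate fraction in range is farther away.
Largest k: floor((9 - q_1)/q_2) = floor((9 - 1)/4) = 2.
That gives (2*15 + 4)/(2*4 + 1) = 34/9.
Compare the errors: |x - 15/4| = |184*4 - 15*49|/(49*4) = 1/196, and |x - 34/9| = |184*9 - 34*49|/(49*9) = 10/441.
Cross-multiplying, 1*441 = 441 < 1960 = 10*196, so 1/196 is smaller: the convergent 15/4 is closer to x than 34/9.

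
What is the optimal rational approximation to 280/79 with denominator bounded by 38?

Expand x = 280/79 as a continued fraction with the Euclidean algorithm:
  280 = 3*79 + 43, so a_0 = 3.
  79 = 1*43 + 36, so a_1 = 1.
  43 = 1*36 + 7, so a_2 = 1.
  36 = 5*7 + 1, so a_3 = 5.
  7 = 7*1 + 0, so a_4 = 7.
so x = [3; 1, 1, 5, 7].
Convergents (p_i = a_i*p_{i-1} + p_{i-2}, q_i = a_i*q_{i-1} + q_{i-2} with p_{-2}=0, p_{-1}=1, q_{-2}=1, q_{-1}=0), until the denominator exceeds 38:
  i=0: a_0=3, p_0 = 3*1 + 0 = 3, q_0 = 3*0 + 1 = 1.
  i=1: a_1=1, p_1 = 1*3 + 1 = 4, q_1 = 1*1 + 0 = 1.
  i=2: a_2=1, p_2 = 1*4 + 3 = 7, q_2 = 1*1 + 1 = 2.
  i=3: a_3=5, p_3 = 5*7 + 4 = 39, q_3 = 5*2 + 1 = 11.
  i=4: a_4=7, p_4 = 7*39 + 7 = 280, q_4 = 7*11 + 2 = 79.
q_4 = 79 > 38, so the last convergent with denominator <= 38 is p_3/q_3 = 39/11.
The closest fraction with denominator <= 38 is either p_3/q_3 or the intermediate fraction (k*p_3 + p_2)/(k*q_3 + q_2) with the largest k >= 1 whose denominator stays <= 38; these approach x as k grows, and every other convergent or intermediate fraction in range is farther away.
Largest k: floor((38 - q_2)/q_3) = floor((38 - 2)/11) = 3.
That gives (3*39 + 7)/(3*11 + 2) = 124/35.
Compare the errors: |x - 39/11| = |280*11 - 39*79|/(79*11) = 1/869, and |x - 124/35| = |280*35 - 124*79|/(79*35) = 4/2765.
Cross-multiplying, 1*2765 = 2765 < 3476 = 4*869, so 1/869 is smaller: the convergent 39/11 is closer to x than 124/35.

39/11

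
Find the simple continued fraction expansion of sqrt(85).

Write x_i = (sqrt(85) + m_i)/d_i with (m_0, d_0) = (0, 1). a_0 = floor(sqrt(85)) = 9, since 9^2 = 81 <= 85 < 100 = 10^2.
Iterate m_{i+1} = d_i*a_i - m_i, d_{i+1} = (85 - m_{i+1}^2)/d_i, a_{i+1} = floor((a_0 + m_{i+1})/d_{i+1}):
  m_1 = 1*9 - 0 = 9, d_1 = (85 - 9^2)/1 = 4/1 = 4, a_1 = floor((9 + 9)/4) = 4.
  m_2 = 4*4 - 9 = 7, d_2 = (85 - 7^2)/4 = 36/4 = 9, a_2 = floor((9 + 7)/9) = 1.
  m_3 = 9*1 - 7 = 2, d_3 = (85 - 2^2)/9 = 81/9 = 9, a_3 = floor((9 + 2)/9) = 1.
  m_4 = 9*1 - 2 = 7, d_4 = (85 - 7^2)/9 = 36/9 = 4, a_4 = floor((9 + 7)/4) = 4.
  m_5 = 4*4 - 7 = 9, d_5 = (85 - 9^2)/4 = 4/4 = 1, a_5 = floor((9 + 9)/1) = 18.
  m_6 = 1*18 - 9 = 9, d_6 = (85 - 9^2)/1 = 4/1 = 4: (m_6, d_6) = (m_1, d_1) = (9, 4), so from here the quotients repeat a_1, ..., a_5; the period length is 5.
Hence the expansion of sqrt(85) is a_0 = 9 followed by the repeating block 4, 1, 1, 4, 18 (period 5).

[9; (4, 1, 1, 4, 18)]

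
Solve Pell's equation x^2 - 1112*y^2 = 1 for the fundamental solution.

(x, y) = (2501, 75)

First expand sqrt(1112) as a continued fraction. With x_i = (sqrt(1112) + m_i)/d_i and (m_0, d_0) = (0, 1): a_0 = floor(sqrt(1112)) = 33, since 33^2 = 1089 <= 1112 < 1156 = 34^2.
Iterate m_{i+1} = d_i*a_i - m_i, d_{i+1} = (1112 - m_{i+1}^2)/d_i, a_{i+1} = floor((a_0 + m_{i+1})/d_{i+1}):
  m_1 = 1*33 - 0 = 33, d_1 = (1112 - 33^2)/1 = 23/1 = 23, a_1 = floor((33 + 33)/23) = 2.
  m_2 = 23*2 - 33 = 13, d_2 = (1112 - 13^2)/23 = 943/23 = 41, a_2 = floor((33 + 13)/41) = 1.
  m_3 = 41*1 - 13 = 28, d_3 = (1112 - 28^2)/41 = 328/41 = 8, a_3 = floor((33 + 28)/8) = 7.
  m_4 = 8*7 - 28 = 28, d_4 = (1112 - 28^2)/8 = 328/8 = 41, a_4 = floor((33 + 28)/41) = 1.
  m_5 = 41*1 - 28 = 13, d_5 = (1112 - 13^2)/41 = 943/41 = 23, a_5 = floor((33 + 13)/23) = 2.
  m_6 = 23*2 - 13 = 33, d_6 = (1112 - 33^2)/23 = 23/23 = 1, a_6 = floor((33 + 33)/1) = 66.
  m_7 = 1*66 - 33 = 33, d_7 = (1112 - 33^2)/1 = 23/1 = 23: (m_7, d_7) = (m_1, d_1) = (33, 23), so from here the quotients repeat a_1, ..., a_6; the period length is 6.
So sqrt(1112) = [33; (2, 1, 7, 1, 2, 66)] with period length k = 6.
k is even, so the fundamental solution of x^2 - 1112y^2 = 1 is (p_{k-1}, q_{k-1}) = (p_5, q_5); compute convergents through index 5.
Convergents (p_i = a_i*p_{i-1} + p_{i-2}, q_i = a_i*q_{i-1} + q_{i-2} with p_{-2}=0, p_{-1}=1, q_{-2}=1, q_{-1}=0):
  i=0: a_0=33, p_0 = 33*1 + 0 = 33, q_0 = 33*0 + 1 = 1.
  i=1: a_1=2, p_1 = 2*33 + 1 = 67, q_1 = 2*1 + 0 = 2.
  i=2: a_2=1, p_2 = 1*67 + 33 = 100, q_2 = 1*2 + 1 = 3.
  i=3: a_3=7, p_3 = 7*100 + 67 = 767, q_3 = 7*3 + 2 = 23.
  i=4: a_4=1, p_4 = 1*767 + 100 = 867, q_4 = 1*23 + 3 = 26.
  i=5: a_5=2, p_5 = 2*867 + 767 = 2501, q_5 = 2*26 + 23 = 75.
Check: 2501^2 - 1112*75^2 = 6255001 - 6255000 = 1, so (x, y) = (2501, 75) solves the equation, and by the theorem it is the least positive solution.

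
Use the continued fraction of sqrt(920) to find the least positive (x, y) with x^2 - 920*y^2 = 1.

(x, y) = (91, 3)

First expand sqrt(920) as a continued fraction. With x_i = (sqrt(920) + m_i)/d_i and (m_0, d_0) = (0, 1): a_0 = floor(sqrt(920)) = 30, since 30^2 = 900 <= 920 < 961 = 31^2.
Iterate m_{i+1} = d_i*a_i - m_i, d_{i+1} = (920 - m_{i+1}^2)/d_i, a_{i+1} = floor((a_0 + m_{i+1})/d_{i+1}):
  m_1 = 1*30 - 0 = 30, d_1 = (920 - 30^2)/1 = 20/1 = 20, a_1 = floor((30 + 30)/20) = 3.
  m_2 = 20*3 - 30 = 30, d_2 = (920 - 30^2)/20 = 20/20 = 1, a_2 = floor((30 + 30)/1) = 60.
  m_3 = 1*60 - 30 = 30, d_3 = (920 - 30^2)/1 = 20/1 = 20: (m_3, d_3) = (m_1, d_1) = (30, 20), so from here the quotients repeat a_1, a_2; the period length is 2.
So sqrt(920) = [30; (3, 60)] with period length k = 2.
k is even, so the fundamental solution of x^2 - 920y^2 = 1 is (p_{k-1}, q_{k-1}) = (p_1, q_1); compute convergents through index 1.
Convergents (p_i = a_i*p_{i-1} + p_{i-2}, q_i = a_i*q_{i-1} + q_{i-2} with p_{-2}=0, p_{-1}=1, q_{-2}=1, q_{-1}=0):
  i=0: a_0=30, p_0 = 30*1 + 0 = 30, q_0 = 30*0 + 1 = 1.
  i=1: a_1=3, p_1 = 3*30 + 1 = 91, q_1 = 3*1 + 0 = 3.
Check: 91^2 - 920*3^2 = 8281 - 8280 = 1, so (x, y) = (91, 3) solves the equation, and by the theorem it is the least positive solution.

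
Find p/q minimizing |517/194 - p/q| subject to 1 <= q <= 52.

Expand x = 517/194 as a continued fraction with the Euclidean algorithm:
  517 = 2*194 + 129, so a_0 = 2.
  194 = 1*129 + 65, so a_1 = 1.
  129 = 1*65 + 64, so a_2 = 1.
  65 = 1*64 + 1, so a_3 = 1.
  64 = 64*1 + 0, so a_4 = 64.
so x = [2; 1, 1, 1, 64].
Convergents (p_i = a_i*p_{i-1} + p_{i-2}, q_i = a_i*q_{i-1} + q_{i-2} with p_{-2}=0, p_{-1}=1, q_{-2}=1, q_{-1}=0), until the denominator exceeds 52:
  i=0: a_0=2, p_0 = 2*1 + 0 = 2, q_0 = 2*0 + 1 = 1.
  i=1: a_1=1, p_1 = 1*2 + 1 = 3, q_1 = 1*1 + 0 = 1.
  i=2: a_2=1, p_2 = 1*3 + 2 = 5, q_2 = 1*1 + 1 = 2.
  i=3: a_3=1, p_3 = 1*5 + 3 = 8, q_3 = 1*2 + 1 = 3.
  i=4: a_4=64, p_4 = 64*8 + 5 = 517, q_4 = 64*3 + 2 = 194.
q_4 = 194 > 52, so the last convergent with denominator <= 52 is p_3/q_3 = 8/3.
The closest fraction with denominator <= 52 is either p_3/q_3 or the intermediate fraction (k*p_3 + p_2)/(k*q_3 + q_2) with the largest k >= 1 whose denominator stays <= 52; these approach x as k grows, and every other convergent or intermediate fraction in range is farther away.
Largest k: floor((52 - q_2)/q_3) = floor((52 - 2)/3) = 16.
That gives (16*8 + 5)/(16*3 + 2) = 133/50.
Compare the errors: |x - 8/3| = |517*3 - 8*194|/(194*3) = 1/582, and |x - 133/50| = |517*50 - 133*194|/(194*50) = 48/9700.
Cross-multiplying, 1*9700 = 9700 < 27936 = 48*582, so 1/582 is smaller: the convergent 8/3 is closer to x than 133/50.

8/3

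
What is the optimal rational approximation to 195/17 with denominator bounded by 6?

Expand x = 195/17 as a continued fraction with the Euclidean algorithm:
  195 = 11*17 + 8, so a_0 = 11.
  17 = 2*8 + 1, so a_1 = 2.
  8 = 8*1 + 0, so a_2 = 8.
so x = [11; 2, 8].
Convergents (p_i = a_i*p_{i-1} + p_{i-2}, q_i = a_i*q_{i-1} + q_{i-2} with p_{-2}=0, p_{-1}=1, q_{-2}=1, q_{-1}=0), until the denominator exceeds 6:
  i=0: a_0=11, p_0 = 11*1 + 0 = 11, q_0 = 11*0 + 1 = 1.
  i=1: a_1=2, p_1 = 2*11 + 1 = 23, q_1 = 2*1 + 0 = 2.
  i=2: a_2=8, p_2 = 8*23 + 11 = 195, q_2 = 8*2 + 1 = 17.
q_2 = 17 > 6, so the last convergent with denominator <= 6 is p_1/q_1 = 23/2.
The closest fraction with denominator <= 6 is either p_1/q_1 or the intermediate fraction (k*p_1 + p_0)/(k*q_1 + q_0) with the largest k >= 1 whose denominator stays <= 6; these approach x as k grows, and every other convergent or intermediate fraction in range is farther away.
Largest k: floor((6 - q_0)/q_1) = floor((6 - 1)/2) = 2.
That gives (2*23 + 11)/(2*2 + 1) = 57/5.
Compare the errors: |x - 23/2| = |195*2 - 23*17|/(17*2) = 1/34, and |x - 57/5| = |195*5 - 57*17|/(17*5) = 6/85.
Cross-multiplying, 1*85 = 85 < 204 = 6*34, so 1/34 is smaller: the convergent 23/2 is closer to x than 57/5.

23/2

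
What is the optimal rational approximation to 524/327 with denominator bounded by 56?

Expand x = 524/327 as a continued fraction with the Euclidean algorithm:
  524 = 1*327 + 197, so a_0 = 1.
  327 = 1*197 + 130, so a_1 = 1.
  197 = 1*130 + 67, so a_2 = 1.
  130 = 1*67 + 63, so a_3 = 1.
  67 = 1*63 + 4, so a_4 = 1.
  63 = 15*4 + 3, so a_5 = 15.
  4 = 1*3 + 1, so a_6 = 1.
  3 = 3*1 + 0, so a_7 = 3.
so x = [1; 1, 1, 1, 1, 15, 1, 3].
Convergents (p_i = a_i*p_{i-1} + p_{i-2}, q_i = a_i*q_{i-1} + q_{i-2} with p_{-2}=0, p_{-1}=1, q_{-2}=1, q_{-1}=0), until the denominator exceeds 56:
  i=0: a_0=1, p_0 = 1*1 + 0 = 1, q_0 = 1*0 + 1 = 1.
  i=1: a_1=1, p_1 = 1*1 + 1 = 2, q_1 = 1*1 + 0 = 1.
  i=2: a_2=1, p_2 = 1*2 + 1 = 3, q_2 = 1*1 + 1 = 2.
  i=3: a_3=1, p_3 = 1*3 + 2 = 5, q_3 = 1*2 + 1 = 3.
  i=4: a_4=1, p_4 = 1*5 + 3 = 8, q_4 = 1*3 + 2 = 5.
  i=5: a_5=15, p_5 = 15*8 + 5 = 125, q_5 = 15*5 + 3 = 78.
q_5 = 78 > 56, so the last convergent with denominator <= 56 is p_4/q_4 = 8/5.
The closest fraction with denominator <= 56 is either p_4/q_4 or the intermediate fraction (k*p_4 + p_3)/(k*q_4 + q_3) with the largest k >= 1 whose denominator stays <= 56; these approach x as k grows, and every other convergent or intermediate fraction in range is farther away.
Largest k: floor((56 - q_3)/q_4) = floor((56 - 3)/5) = 10.
That gives (10*8 + 5)/(10*5 + 3) = 85/53.
Compare the errors: |x - 8/5| = |524*5 - 8*327|/(327*5) = 4/1635, and |x - 85/53| = |524*53 - 85*327|/(327*53) = 23/17331.
Cross-multiplying, 23*1635 = 37605 < 69324 = 4*17331, so 23/17331 is smaller: the intermediate fraction 85/53 is closer to x than 8/5.

85/53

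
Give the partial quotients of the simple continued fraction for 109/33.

[3; 3, 3, 3]

Run the Euclidean algorithm on 109 and 33; the successive quotients are the partial quotients a_0, a_1, ... (each step inverts the fractional part left over by the previous one):
  109 = 3*33 + 10, so a_0 = 3.
  33 = 3*10 + 3, so a_1 = 3.
  10 = 3*3 + 1, so a_2 = 3.
  3 = 3*1 + 0, so a_3 = 3.
The remainder reaches 0 after 4 divisions, so the expansion has 4 partial quotients, read off in order.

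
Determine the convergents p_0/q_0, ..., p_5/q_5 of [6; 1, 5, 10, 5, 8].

Using the convergent recurrence p_i = a_i*p_{i-1} + p_{i-2}, q_i = a_i*q_{i-1} + q_{i-2} with p_{-2}=0, p_{-1}=1, q_{-2}=1, q_{-1}=0:
  i=0: a_0=6, p_0 = 6*1 + 0 = 6, q_0 = 6*0 + 1 = 1.
  i=1: a_1=1, p_1 = 1*6 + 1 = 7, q_1 = 1*1 + 0 = 1.
  i=2: a_2=5, p_2 = 5*7 + 6 = 41, q_2 = 5*1 + 1 = 6.
  i=3: a_3=10, p_3 = 10*41 + 7 = 417, q_3 = 10*6 + 1 = 61.
  i=4: a_4=5, p_4 = 5*417 + 41 = 2126, q_4 = 5*61 + 6 = 311.
  i=5: a_5=8, p_5 = 8*2126 + 417 = 17425, q_5 = 8*311 + 61 = 2549.

6/1, 7/1, 41/6, 417/61, 2126/311, 17425/2549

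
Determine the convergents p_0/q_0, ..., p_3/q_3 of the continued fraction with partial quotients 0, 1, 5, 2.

Using the convergent recurrence p_i = a_i*p_{i-1} + p_{i-2}, q_i = a_i*q_{i-1} + q_{i-2} with p_{-2}=0, p_{-1}=1, q_{-2}=1, q_{-1}=0:
  i=0: a_0=0, p_0 = 0*1 + 0 = 0, q_0 = 0*0 + 1 = 1.
  i=1: a_1=1, p_1 = 1*0 + 1 = 1, q_1 = 1*1 + 0 = 1.
  i=2: a_2=5, p_2 = 5*1 + 0 = 5, q_2 = 5*1 + 1 = 6.
  i=3: a_3=2, p_3 = 2*5 + 1 = 11, q_3 = 2*6 + 1 = 13.

0/1, 1/1, 5/6, 11/13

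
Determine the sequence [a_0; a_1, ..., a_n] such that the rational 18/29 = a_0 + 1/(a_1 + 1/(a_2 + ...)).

Run the Euclidean algorithm on 18 and 29; the successive quotients are the partial quotients a_0, a_1, ... (each step inverts the fractional part left over by the previous one):
  18 = 0*29 + 18, so a_0 = 0.
  29 = 1*18 + 11, so a_1 = 1.
  18 = 1*11 + 7, so a_2 = 1.
  11 = 1*7 + 4, so a_3 = 1.
  7 = 1*4 + 3, so a_4 = 1.
  4 = 1*3 + 1, so a_5 = 1.
  3 = 3*1 + 0, so a_6 = 3.
The remainder reaches 0 after 7 divisions, so the expansion has 7 partial quotients, read off in order.

[0; 1, 1, 1, 1, 1, 3]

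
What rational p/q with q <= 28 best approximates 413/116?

Expand x = 413/116 as a continued fraction with the Euclidean algorithm:
  413 = 3*116 + 65, so a_0 = 3.
  116 = 1*65 + 51, so a_1 = 1.
  65 = 1*51 + 14, so a_2 = 1.
  51 = 3*14 + 9, so a_3 = 3.
  14 = 1*9 + 5, so a_4 = 1.
  9 = 1*5 + 4, so a_5 = 1.
  5 = 1*4 + 1, so a_6 = 1.
  4 = 4*1 + 0, so a_7 = 4.
so x = [3; 1, 1, 3, 1, 1, 1, 4].
Convergents (p_i = a_i*p_{i-1} + p_{i-2}, q_i = a_i*q_{i-1} + q_{i-2} with p_{-2}=0, p_{-1}=1, q_{-2}=1, q_{-1}=0), until the denominator exceeds 28:
  i=0: a_0=3, p_0 = 3*1 + 0 = 3, q_0 = 3*0 + 1 = 1.
  i=1: a_1=1, p_1 = 1*3 + 1 = 4, q_1 = 1*1 + 0 = 1.
  i=2: a_2=1, p_2 = 1*4 + 3 = 7, q_2 = 1*1 + 1 = 2.
  i=3: a_3=3, p_3 = 3*7 + 4 = 25, q_3 = 3*2 + 1 = 7.
  i=4: a_4=1, p_4 = 1*25 + 7 = 32, q_4 = 1*7 + 2 = 9.
  i=5: a_5=1, p_5 = 1*32 + 25 = 57, q_5 = 1*9 + 7 = 16.
  i=6: a_6=1, p_6 = 1*57 + 32 = 89, q_6 = 1*16 + 9 = 25.
  i=7: a_7=4, p_7 = 4*89 + 57 = 413, q_7 = 4*25 + 16 = 116.
q_7 = 116 > 28, so the last convergent with denominator <= 28 is p_6/q_6 = 89/25.
The closest fraction with denominator <= 28 is either p_6/q_6 or the intermediate fraction (k*p_6 + p_5)/(k*q_6 + q_5) with the largest k >= 1 whose denominator stays <= 28; these approach x as k grows, and every other convergent or intermediate fraction in range is farther away.
Largest k: floor((28 - q_5)/q_6) = floor((28 - 16)/25) = 0.
Since k = 0, no intermediate fraction beyond p_6/q_6 has denominator <= 28, so the convergent 89/25 is the closest (its error is |413*25 - 89*116|/(116*25) = 1/2900).

89/25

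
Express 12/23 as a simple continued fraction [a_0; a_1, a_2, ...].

Run the Euclidean algorithm on 12 and 23; the successive quotients are the partial quotients a_0, a_1, ... (each step inverts the fractional part left over by the previous one):
  12 = 0*23 + 12, so a_0 = 0.
  23 = 1*12 + 11, so a_1 = 1.
  12 = 1*11 + 1, so a_2 = 1.
  11 = 11*1 + 0, so a_3 = 11.
The remainder reaches 0 after 4 divisions, so the expansion has 4 partial quotients, read off in order.

[0; 1, 1, 11]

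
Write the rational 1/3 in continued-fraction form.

Run the Euclidean algorithm on 1 and 3; the successive quotients are the partial quotients a_0, a_1, ... (each step inverts the fractional part left over by the previous one):
  1 = 0*3 + 1, so a_0 = 0.
  3 = 3*1 + 0, so a_1 = 3.
The remainder reaches 0 after 2 divisions, so the expansion has 2 partial quotients, read off in order.

[0; 3]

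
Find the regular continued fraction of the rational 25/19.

[1; 3, 6]

Run the Euclidean algorithm on 25 and 19; the successive quotients are the partial quotients a_0, a_1, ... (each step inverts the fractional part left over by the previous one):
  25 = 1*19 + 6, so a_0 = 1.
  19 = 3*6 + 1, so a_1 = 3.
  6 = 6*1 + 0, so a_2 = 6.
The remainder reaches 0 after 3 divisions, so the expansion has 3 partial quotients, read off in order.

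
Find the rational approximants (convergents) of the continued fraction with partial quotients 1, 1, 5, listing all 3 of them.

Using the convergent recurrence p_i = a_i*p_{i-1} + p_{i-2}, q_i = a_i*q_{i-1} + q_{i-2} with p_{-2}=0, p_{-1}=1, q_{-2}=1, q_{-1}=0:
  i=0: a_0=1, p_0 = 1*1 + 0 = 1, q_0 = 1*0 + 1 = 1.
  i=1: a_1=1, p_1 = 1*1 + 1 = 2, q_1 = 1*1 + 0 = 1.
  i=2: a_2=5, p_2 = 5*2 + 1 = 11, q_2 = 5*1 + 1 = 6.

1/1, 2/1, 11/6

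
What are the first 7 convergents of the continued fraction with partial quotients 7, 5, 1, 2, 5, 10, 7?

7/1, 36/5, 43/6, 122/17, 653/91, 6652/927, 47217/6580

Using the convergent recurrence p_i = a_i*p_{i-1} + p_{i-2}, q_i = a_i*q_{i-1} + q_{i-2} with p_{-2}=0, p_{-1}=1, q_{-2}=1, q_{-1}=0:
  i=0: a_0=7, p_0 = 7*1 + 0 = 7, q_0 = 7*0 + 1 = 1.
  i=1: a_1=5, p_1 = 5*7 + 1 = 36, q_1 = 5*1 + 0 = 5.
  i=2: a_2=1, p_2 = 1*36 + 7 = 43, q_2 = 1*5 + 1 = 6.
  i=3: a_3=2, p_3 = 2*43 + 36 = 122, q_3 = 2*6 + 5 = 17.
  i=4: a_4=5, p_4 = 5*122 + 43 = 653, q_4 = 5*17 + 6 = 91.
  i=5: a_5=10, p_5 = 10*653 + 122 = 6652, q_5 = 10*91 + 17 = 927.
  i=6: a_6=7, p_6 = 7*6652 + 653 = 47217, q_6 = 7*927 + 91 = 6580.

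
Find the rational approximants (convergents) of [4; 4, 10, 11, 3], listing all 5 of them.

Using the convergent recurrence p_i = a_i*p_{i-1} + p_{i-2}, q_i = a_i*q_{i-1} + q_{i-2} with p_{-2}=0, p_{-1}=1, q_{-2}=1, q_{-1}=0:
  i=0: a_0=4, p_0 = 4*1 + 0 = 4, q_0 = 4*0 + 1 = 1.
  i=1: a_1=4, p_1 = 4*4 + 1 = 17, q_1 = 4*1 + 0 = 4.
  i=2: a_2=10, p_2 = 10*17 + 4 = 174, q_2 = 10*4 + 1 = 41.
  i=3: a_3=11, p_3 = 11*174 + 17 = 1931, q_3 = 11*41 + 4 = 455.
  i=4: a_4=3, p_4 = 3*1931 + 174 = 5967, q_4 = 3*455 + 41 = 1406.

4/1, 17/4, 174/41, 1931/455, 5967/1406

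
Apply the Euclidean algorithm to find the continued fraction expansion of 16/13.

[1; 4, 3]

Run the Euclidean algorithm on 16 and 13; the successive quotients are the partial quotients a_0, a_1, ... (each step inverts the fractional part left over by the previous one):
  16 = 1*13 + 3, so a_0 = 1.
  13 = 4*3 + 1, so a_1 = 4.
  3 = 3*1 + 0, so a_2 = 3.
The remainder reaches 0 after 3 divisions, so the expansion has 3 partial quotients, read off in order.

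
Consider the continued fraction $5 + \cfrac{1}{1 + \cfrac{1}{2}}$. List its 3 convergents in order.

Using the convergent recurrence p_i = a_i*p_{i-1} + p_{i-2}, q_i = a_i*q_{i-1} + q_{i-2} with p_{-2}=0, p_{-1}=1, q_{-2}=1, q_{-1}=0:
  i=0: a_0=5, p_0 = 5*1 + 0 = 5, q_0 = 5*0 + 1 = 1.
  i=1: a_1=1, p_1 = 1*5 + 1 = 6, q_1 = 1*1 + 0 = 1.
  i=2: a_2=2, p_2 = 2*6 + 5 = 17, q_2 = 2*1 + 1 = 3.

5/1, 6/1, 17/3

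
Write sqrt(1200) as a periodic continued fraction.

Write x_i = (sqrt(1200) + m_i)/d_i with (m_0, d_0) = (0, 1). a_0 = floor(sqrt(1200)) = 34, since 34^2 = 1156 <= 1200 < 1225 = 35^2.
Iterate m_{i+1} = d_i*a_i - m_i, d_{i+1} = (1200 - m_{i+1}^2)/d_i, a_{i+1} = floor((a_0 + m_{i+1})/d_{i+1}):
  m_1 = 1*34 - 0 = 34, d_1 = (1200 - 34^2)/1 = 44/1 = 44, a_1 = floor((34 + 34)/44) = 1.
  m_2 = 44*1 - 34 = 10, d_2 = (1200 - 10^2)/44 = 1100/44 = 25, a_2 = floor((34 + 10)/25) = 1.
  m_3 = 25*1 - 10 = 15, d_3 = (1200 - 15^2)/25 = 975/25 = 39, a_3 = floor((34 + 15)/39) = 1.
  m_4 = 39*1 - 15 = 24, d_4 = (1200 - 24^2)/39 = 624/39 = 16, a_4 = floor((34 + 24)/16) = 3.
  m_5 = 16*3 - 24 = 24, d_5 = (1200 - 24^2)/16 = 624/16 = 39, a_5 = floor((34 + 24)/39) = 1.
  m_6 = 39*1 - 24 = 15, d_6 = (1200 - 15^2)/39 = 975/39 = 25, a_6 = floor((34 + 15)/25) = 1.
  m_7 = 25*1 - 15 = 10, d_7 = (1200 - 10^2)/25 = 1100/25 = 44, a_7 = floor((34 + 10)/44) = 1.
  m_8 = 44*1 - 10 = 34, d_8 = (1200 - 34^2)/44 = 44/44 = 1, a_8 = floor((34 + 34)/1) = 68.
  m_9 = 1*68 - 34 = 34, d_9 = (1200 - 34^2)/1 = 44/1 = 44: (m_9, d_9) = (m_1, d_1) = (34, 44), so from here the quotients repeat a_1, ..., a_8; the period length is 8.
Hence the expansion of sqrt(1200) is a_0 = 34 followed by the repeating block 1, 1, 1, 3, 1, 1, 1, 68 (period 8).

[34; (1, 1, 1, 3, 1, 1, 1, 68)]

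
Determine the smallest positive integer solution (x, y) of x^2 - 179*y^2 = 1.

First expand sqrt(179) as a continued fraction. With x_i = (sqrt(179) + m_i)/d_i and (m_0, d_0) = (0, 1): a_0 = floor(sqrt(179)) = 13, since 13^2 = 169 <= 179 < 196 = 14^2.
Iterate m_{i+1} = d_i*a_i - m_i, d_{i+1} = (179 - m_{i+1}^2)/d_i, a_{i+1} = floor((a_0 + m_{i+1})/d_{i+1}):
  m_1 = 1*13 - 0 = 13, d_1 = (179 - 13^2)/1 = 10/1 = 10, a_1 = floor((13 + 13)/10) = 2.
  m_2 = 10*2 - 13 = 7, d_2 = (179 - 7^2)/10 = 130/10 = 13, a_2 = floor((13 + 7)/13) = 1.
  m_3 = 13*1 - 7 = 6, d_3 = (179 - 6^2)/13 = 143/13 = 11, a_3 = floor((13 + 6)/11) = 1.
  m_4 = 11*1 - 6 = 5, d_4 = (179 - 5^2)/11 = 154/11 = 14, a_4 = floor((13 + 5)/14) = 1.
  m_5 = 14*1 - 5 = 9, d_5 = (179 - 9^2)/14 = 98/14 = 7, a_5 = floor((13 + 9)/7) = 3.
  m_6 = 7*3 - 9 = 12, d_6 = (179 - 12^2)/7 = 35/7 = 5, a_6 = floor((13 + 12)/5) = 5.
  m_7 = 5*5 - 12 = 13, d_7 = (179 - 13^2)/5 = 10/5 = 2, a_7 = floor((13 + 13)/2) = 13.
  m_8 = 2*13 - 13 = 13, d_8 = (179 - 13^2)/2 = 10/2 = 5, a_8 = floor((13 + 13)/5) = 5.
  m_9 = 5*5 - 13 = 12, d_9 = (179 - 12^2)/5 = 35/5 = 7, a_9 = floor((13 + 12)/7) = 3.
  m_10 = 7*3 - 12 = 9, d_10 = (179 - 9^2)/7 = 98/7 = 14, a_10 = floor((13 + 9)/14) = 1.
  m_11 = 14*1 - 9 = 5, d_11 = (179 - 5^2)/14 = 154/14 = 11, a_11 = floor((13 + 5)/11) = 1.
  m_12 = 11*1 - 5 = 6, d_12 = (179 - 6^2)/11 = 143/11 = 13, a_12 = floor((13 + 6)/13) = 1.
  m_13 = 13*1 - 6 = 7, d_13 = (179 - 7^2)/13 = 130/13 = 10, a_13 = floor((13 + 7)/10) = 2.
  m_14 = 10*2 - 7 = 13, d_14 = (179 - 13^2)/10 = 10/10 = 1, a_14 = floor((13 + 13)/1) = 26.
  m_15 = 1*26 - 13 = 13, d_15 = (179 - 13^2)/1 = 10/1 = 10: (m_15, d_15) = (m_1, d_1) = (13, 10), so from here the quotients repeat a_1, ..., a_14; the period length is 14.
So sqrt(179) = [13; (2, 1, 1, 1, 3, 5, 13, 5, 3, 1, 1, 1, 2, 26)] with period length k = 14.
k is even, so the fundamental solution of x^2 - 179y^2 = 1 is (p_{k-1}, q_{k-1}) = (p_13, q_13); compute convergents through index 13.
Convergents (p_i = a_i*p_{i-1} + p_{i-2}, q_i = a_i*q_{i-1} + q_{i-2} with p_{-2}=0, p_{-1}=1, q_{-2}=1, q_{-1}=0):
  i=0: a_0=13, p_0 = 13*1 + 0 = 13, q_0 = 13*0 + 1 = 1.
  i=1: a_1=2, p_1 = 2*13 + 1 = 27, q_1 = 2*1 + 0 = 2.
  i=2: a_2=1, p_2 = 1*27 + 13 = 40, q_2 = 1*2 + 1 = 3.
  i=3: a_3=1, p_3 = 1*40 + 27 = 67, q_3 = 1*3 + 2 = 5.
  i=4: a_4=1, p_4 = 1*67 + 40 = 107, q_4 = 1*5 + 3 = 8.
  i=5: a_5=3, p_5 = 3*107 + 67 = 388, q_5 = 3*8 + 5 = 29.
  i=6: a_6=5, p_6 = 5*388 + 107 = 2047, q_6 = 5*29 + 8 = 153.
  i=7: a_7=13, p_7 = 13*2047 + 388 = 26999, q_7 = 13*153 + 29 = 2018.
  i=8: a_8=5, p_8 = 5*26999 + 2047 = 137042, q_8 = 5*2018 + 153 = 10243.
  i=9: a_9=3, p_9 = 3*137042 + 26999 = 438125, q_9 = 3*10243 + 2018 = 32747.
  i=10: a_10=1, p_10 = 1*438125 + 137042 = 575167, q_10 = 1*32747 + 10243 = 42990.
  i=11: a_11=1, p_11 = 1*575167 + 438125 = 1013292, q_11 = 1*42990 + 32747 = 75737.
  i=12: a_12=1, p_12 = 1*1013292 + 575167 = 1588459, q_12 = 1*75737 + 42990 = 118727.
  i=13: a_13=2, p_13 = 2*1588459 + 1013292 = 4190210, q_13 = 2*118727 + 75737 = 313191.
Check: 4190210^2 - 179*313191^2 = 17557859844100 - 17557859844099 = 1, so (x, y) = (4190210, 313191) solves the equation, and by the theorem it is the least positive solution.

(x, y) = (4190210, 313191)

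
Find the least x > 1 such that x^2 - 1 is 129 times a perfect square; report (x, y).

(x, y) = (16855, 1484)

First expand sqrt(129) as a continued fraction. With x_i = (sqrt(129) + m_i)/d_i and (m_0, d_0) = (0, 1): a_0 = floor(sqrt(129)) = 11, since 11^2 = 121 <= 129 < 144 = 12^2.
Iterate m_{i+1} = d_i*a_i - m_i, d_{i+1} = (129 - m_{i+1}^2)/d_i, a_{i+1} = floor((a_0 + m_{i+1})/d_{i+1}):
  m_1 = 1*11 - 0 = 11, d_1 = (129 - 11^2)/1 = 8/1 = 8, a_1 = floor((11 + 11)/8) = 2.
  m_2 = 8*2 - 11 = 5, d_2 = (129 - 5^2)/8 = 104/8 = 13, a_2 = floor((11 + 5)/13) = 1.
  m_3 = 13*1 - 5 = 8, d_3 = (129 - 8^2)/13 = 65/13 = 5, a_3 = floor((11 + 8)/5) = 3.
  m_4 = 5*3 - 8 = 7, d_4 = (129 - 7^2)/5 = 80/5 = 16, a_4 = floor((11 + 7)/16) = 1.
  m_5 = 16*1 - 7 = 9, d_5 = (129 - 9^2)/16 = 48/16 = 3, a_5 = floor((11 + 9)/3) = 6.
  m_6 = 3*6 - 9 = 9, d_6 = (129 - 9^2)/3 = 48/3 = 16, a_6 = floor((11 + 9)/16) = 1.
  m_7 = 16*1 - 9 = 7, d_7 = (129 - 7^2)/16 = 80/16 = 5, a_7 = floor((11 + 7)/5) = 3.
  m_8 = 5*3 - 7 = 8, d_8 = (129 - 8^2)/5 = 65/5 = 13, a_8 = floor((11 + 8)/13) = 1.
  m_9 = 13*1 - 8 = 5, d_9 = (129 - 5^2)/13 = 104/13 = 8, a_9 = floor((11 + 5)/8) = 2.
  m_10 = 8*2 - 5 = 11, d_10 = (129 - 11^2)/8 = 8/8 = 1, a_10 = floor((11 + 11)/1) = 22.
  m_11 = 1*22 - 11 = 11, d_11 = (129 - 11^2)/1 = 8/1 = 8: (m_11, d_11) = (m_1, d_1) = (11, 8), so from here the quotients repeat a_1, ..., a_10; the period length is 10.
So sqrt(129) = [11; (2, 1, 3, 1, 6, 1, 3, 1, 2, 22)] with period length k = 10.
k is even, so the fundamental solution of x^2 - 129y^2 = 1 is (p_{k-1}, q_{k-1}) = (p_9, q_9); compute convergents through index 9.
Convergents (p_i = a_i*p_{i-1} + p_{i-2}, q_i = a_i*q_{i-1} + q_{i-2} with p_{-2}=0, p_{-1}=1, q_{-2}=1, q_{-1}=0):
  i=0: a_0=11, p_0 = 11*1 + 0 = 11, q_0 = 11*0 + 1 = 1.
  i=1: a_1=2, p_1 = 2*11 + 1 = 23, q_1 = 2*1 + 0 = 2.
  i=2: a_2=1, p_2 = 1*23 + 11 = 34, q_2 = 1*2 + 1 = 3.
  i=3: a_3=3, p_3 = 3*34 + 23 = 125, q_3 = 3*3 + 2 = 11.
  i=4: a_4=1, p_4 = 1*125 + 34 = 159, q_4 = 1*11 + 3 = 14.
  i=5: a_5=6, p_5 = 6*159 + 125 = 1079, q_5 = 6*14 + 11 = 95.
  i=6: a_6=1, p_6 = 1*1079 + 159 = 1238, q_6 = 1*95 + 14 = 109.
  i=7: a_7=3, p_7 = 3*1238 + 1079 = 4793, q_7 = 3*109 + 95 = 422.
  i=8: a_8=1, p_8 = 1*4793 + 1238 = 6031, q_8 = 1*422 + 109 = 531.
  i=9: a_9=2, p_9 = 2*6031 + 4793 = 16855, q_9 = 2*531 + 422 = 1484.
Check: 16855^2 - 129*1484^2 = 284091025 - 284091024 = 1, so (x, y) = (16855, 1484) solves the equation, and by the theorem it is the least positive solution.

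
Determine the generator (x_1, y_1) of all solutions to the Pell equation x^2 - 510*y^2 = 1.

First expand sqrt(510) as a continued fraction. With x_i = (sqrt(510) + m_i)/d_i and (m_0, d_0) = (0, 1): a_0 = floor(sqrt(510)) = 22, since 22^2 = 484 <= 510 < 529 = 23^2.
Iterate m_{i+1} = d_i*a_i - m_i, d_{i+1} = (510 - m_{i+1}^2)/d_i, a_{i+1} = floor((a_0 + m_{i+1})/d_{i+1}):
  m_1 = 1*22 - 0 = 22, d_1 = (510 - 22^2)/1 = 26/1 = 26, a_1 = floor((22 + 22)/26) = 1.
  m_2 = 26*1 - 22 = 4, d_2 = (510 - 4^2)/26 = 494/26 = 19, a_2 = floor((22 + 4)/19) = 1.
  m_3 = 19*1 - 4 = 15, d_3 = (510 - 15^2)/19 = 285/19 = 15, a_3 = floor((22 + 15)/15) = 2.
  m_4 = 15*2 - 15 = 15, d_4 = (510 - 15^2)/15 = 285/15 = 19, a_4 = floor((22 + 15)/19) = 1.
  m_5 = 19*1 - 15 = 4, d_5 = (510 - 4^2)/19 = 494/19 = 26, a_5 = floor((22 + 4)/26) = 1.
  m_6 = 26*1 - 4 = 22, d_6 = (510 - 22^2)/26 = 26/26 = 1, a_6 = floor((22 + 22)/1) = 44.
  m_7 = 1*44 - 22 = 22, d_7 = (510 - 22^2)/1 = 26/1 = 26: (m_7, d_7) = (m_1, d_1) = (22, 26), so from here the quotients repeat a_1, ..., a_6; the period length is 6.
So sqrt(510) = [22; (1, 1, 2, 1, 1, 44)] with period length k = 6.
k is even, so the fundamental solution of x^2 - 510y^2 = 1 is (p_{k-1}, q_{k-1}) = (p_5, q_5); compute convergents through index 5.
Convergents (p_i = a_i*p_{i-1} + p_{i-2}, q_i = a_i*q_{i-1} + q_{i-2} with p_{-2}=0, p_{-1}=1, q_{-2}=1, q_{-1}=0):
  i=0: a_0=22, p_0 = 22*1 + 0 = 22, q_0 = 22*0 + 1 = 1.
  i=1: a_1=1, p_1 = 1*22 + 1 = 23, q_1 = 1*1 + 0 = 1.
  i=2: a_2=1, p_2 = 1*23 + 22 = 45, q_2 = 1*1 + 1 = 2.
  i=3: a_3=2, p_3 = 2*45 + 23 = 113, q_3 = 2*2 + 1 = 5.
  i=4: a_4=1, p_4 = 1*113 + 45 = 158, q_4 = 1*5 + 2 = 7.
  i=5: a_5=1, p_5 = 1*158 + 113 = 271, q_5 = 1*7 + 5 = 12.
Check: 271^2 - 510*12^2 = 73441 - 73440 = 1, so (x, y) = (271, 12) solves the equation, and by the theorem it is the least positive solution.

(x, y) = (271, 12)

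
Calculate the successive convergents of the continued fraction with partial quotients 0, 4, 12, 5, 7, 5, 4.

Using the convergent recurrence p_i = a_i*p_{i-1} + p_{i-2}, q_i = a_i*q_{i-1} + q_{i-2} with p_{-2}=0, p_{-1}=1, q_{-2}=1, q_{-1}=0:
  i=0: a_0=0, p_0 = 0*1 + 0 = 0, q_0 = 0*0 + 1 = 1.
  i=1: a_1=4, p_1 = 4*0 + 1 = 1, q_1 = 4*1 + 0 = 4.
  i=2: a_2=12, p_2 = 12*1 + 0 = 12, q_2 = 12*4 + 1 = 49.
  i=3: a_3=5, p_3 = 5*12 + 1 = 61, q_3 = 5*49 + 4 = 249.
  i=4: a_4=7, p_4 = 7*61 + 12 = 439, q_4 = 7*249 + 49 = 1792.
  i=5: a_5=5, p_5 = 5*439 + 61 = 2256, q_5 = 5*1792 + 249 = 9209.
  i=6: a_6=4, p_6 = 4*2256 + 439 = 9463, q_6 = 4*9209 + 1792 = 38628.

0/1, 1/4, 12/49, 61/249, 439/1792, 2256/9209, 9463/38628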